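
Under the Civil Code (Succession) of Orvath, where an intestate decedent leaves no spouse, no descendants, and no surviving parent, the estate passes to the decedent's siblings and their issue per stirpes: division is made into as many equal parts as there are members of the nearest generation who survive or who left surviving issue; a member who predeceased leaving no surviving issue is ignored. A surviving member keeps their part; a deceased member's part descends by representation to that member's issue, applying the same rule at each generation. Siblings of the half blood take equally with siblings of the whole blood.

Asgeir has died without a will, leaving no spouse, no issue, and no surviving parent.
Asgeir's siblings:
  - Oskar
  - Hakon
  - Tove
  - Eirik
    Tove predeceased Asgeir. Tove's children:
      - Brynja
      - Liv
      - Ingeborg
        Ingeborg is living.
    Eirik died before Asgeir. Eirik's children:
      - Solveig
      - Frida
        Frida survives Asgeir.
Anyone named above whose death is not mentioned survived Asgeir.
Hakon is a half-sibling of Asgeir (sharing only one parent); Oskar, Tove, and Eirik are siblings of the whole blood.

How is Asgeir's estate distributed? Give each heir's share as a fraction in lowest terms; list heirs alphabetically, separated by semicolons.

No spouse, descendants, or parent survives, so the estate passes to Asgeir's siblings per stirpes.
Half-blood and whole-blood siblings take equally under the stated rule.
The estate is divided into 4 equal shares of 1/4 among Oskar, Hakon, Tove, Eirik.
Oskar is living and takes 1/4.
Hakon is living and takes 1/4.
Tove predeceased; the 1/4 allotted to Tove's branch passes to Tove's issue by representation.
The 1/4 is divided into 3 equal shares of 1/12 among Brynja, Liv, Ingeborg.
Brynja is living and takes 1/12.
Liv is living and takes 1/12.
Ingeborg is living and takes 1/12.
Eirik predeceased; the 1/4 allotted to Eirik's branch passes to Eirik's issue by representation.
The 1/4 is divided into 2 equal shares of 1/8 among Solveig, Frida.
Solveig is living and takes 1/8.
Frida is living and takes 1/8.

Brynja 1/12; Frida 1/8; Hakon 1/4; Ingeborg 1/12; Liv 1/12; Oskar 1/4; Solveig 1/8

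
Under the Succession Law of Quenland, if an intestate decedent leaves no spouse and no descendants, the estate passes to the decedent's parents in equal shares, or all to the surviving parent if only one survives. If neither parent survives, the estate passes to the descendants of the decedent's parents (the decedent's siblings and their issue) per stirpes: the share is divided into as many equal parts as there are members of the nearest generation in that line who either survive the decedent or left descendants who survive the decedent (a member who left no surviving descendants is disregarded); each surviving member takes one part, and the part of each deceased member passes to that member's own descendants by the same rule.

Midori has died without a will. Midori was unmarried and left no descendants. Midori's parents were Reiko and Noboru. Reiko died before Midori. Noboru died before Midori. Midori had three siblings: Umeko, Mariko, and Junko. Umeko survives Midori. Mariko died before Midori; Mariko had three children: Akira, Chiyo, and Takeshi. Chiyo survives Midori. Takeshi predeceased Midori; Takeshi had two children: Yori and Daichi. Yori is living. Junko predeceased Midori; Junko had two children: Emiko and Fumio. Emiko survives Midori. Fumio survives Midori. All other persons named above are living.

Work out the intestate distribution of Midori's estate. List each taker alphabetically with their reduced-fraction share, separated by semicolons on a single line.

Neither parent survives and there are no descendants, so the estate passes to Midori's siblings and their issue per stirpes.
The estate is divided into 3 equal shares of 1/3 among Umeko, Mariko, Junko.
Umeko is living and takes 1/3.
Mariko predeceased; the 1/3 allotted to Mariko's branch passes to Mariko's issue by representation.
The 1/3 is divided into 3 equal shares of 1/9 among Akira, Chiyo, Takeshi.
Akira is living and takes 1/9.
Chiyo is living and takes 1/9.
Takeshi predeceased; the 1/9 allotted to Takeshi's branch passes to Takeshi's issue by representation.
The 1/9 is divided into 2 equal shares of 1/18 among Yori, Daichi.
Yori is living and takes 1/18.
Daichi is living and takes 1/18.
Junko predeceased; the 1/3 allotted to Junko's branch passes to Junko's issue by representation.
The 1/3 is divided into 2 equal shares of 1/6 among Emiko, Fumio.
Emiko is living and takes 1/6.
Fumio is living and takes 1/6.

Akira 1/9; Chiyo 1/9; Daichi 1/18; Emiko 1/6; Fumio 1/6; Umeko 1/3; Yori 1/18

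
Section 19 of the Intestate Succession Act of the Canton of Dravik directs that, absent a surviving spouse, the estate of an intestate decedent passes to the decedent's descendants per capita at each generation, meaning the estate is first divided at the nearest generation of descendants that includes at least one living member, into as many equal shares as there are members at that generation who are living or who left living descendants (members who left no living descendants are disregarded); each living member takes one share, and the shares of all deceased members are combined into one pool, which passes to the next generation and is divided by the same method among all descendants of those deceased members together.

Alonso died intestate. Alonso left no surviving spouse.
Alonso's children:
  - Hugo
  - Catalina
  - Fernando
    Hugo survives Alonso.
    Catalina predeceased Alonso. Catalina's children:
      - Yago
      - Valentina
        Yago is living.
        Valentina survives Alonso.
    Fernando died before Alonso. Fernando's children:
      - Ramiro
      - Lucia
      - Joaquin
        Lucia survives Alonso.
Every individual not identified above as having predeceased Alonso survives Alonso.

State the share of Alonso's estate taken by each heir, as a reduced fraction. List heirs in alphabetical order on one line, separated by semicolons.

Hugo 1/3; Joaquin 2/15; Lucia 2/15; Ramiro 2/15; Valentina 2/15; Yago 2/15

There is no surviving spouse, so the entire estate passes to Alonso's descendants per capita at each generation.
At generation 1 (Hugo, Catalina, Fernando) there are 3 shares of (1)/3 = 1/3 each.
Living: Hugo — each takes 1/3.
Deceased: Catalina and Fernando. Their combined 2/3 is pooled and carried to generation 2.
At generation 2 (Yago, Valentina, Ramiro, Lucia, Joaquin) there are 5 shares of (2/3)/5 = 2/15 each.
Living: Yago, Valentina, Ramiro, Lucia, and Joaquin — each takes 2/15.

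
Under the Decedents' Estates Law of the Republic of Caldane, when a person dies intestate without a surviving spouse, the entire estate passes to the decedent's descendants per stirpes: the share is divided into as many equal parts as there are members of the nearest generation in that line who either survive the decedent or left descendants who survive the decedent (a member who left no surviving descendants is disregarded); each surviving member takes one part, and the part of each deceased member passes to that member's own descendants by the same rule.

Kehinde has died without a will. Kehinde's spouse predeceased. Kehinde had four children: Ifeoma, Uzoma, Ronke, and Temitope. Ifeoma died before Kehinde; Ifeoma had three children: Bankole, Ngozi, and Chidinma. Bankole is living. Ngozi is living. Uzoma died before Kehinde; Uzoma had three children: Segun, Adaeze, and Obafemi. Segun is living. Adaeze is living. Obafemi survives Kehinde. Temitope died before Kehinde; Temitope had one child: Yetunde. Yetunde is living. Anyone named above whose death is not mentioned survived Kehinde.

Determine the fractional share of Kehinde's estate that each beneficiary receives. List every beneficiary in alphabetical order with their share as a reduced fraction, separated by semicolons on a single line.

There is no surviving spouse, so the entire estate passes to Kehinde's descendants per stirpes.
The estate is divided into 4 equal shares of 1/4 among Ifeoma, Uzoma, Ronke, Temitope.
Ifeoma predeceased; the 1/4 allotted to Ifeoma's branch passes to Ifeoma's issue by representation.
The 1/4 is divided into 3 equal shares of 1/12 among Bankole, Ngozi, Chidinma.
Bankole is living and takes 1/12.
Ngozi is living and takes 1/12.
Chidinma is living and takes 1/12.
Uzoma predeceased; the 1/4 allotted to Uzoma's branch passes to Uzoma's issue by representation.
The 1/4 is divided into 3 equal shares of 1/12 among Segun, Adaeze, Obafemi.
Segun is living and takes 1/12.
Adaeze is living and takes 1/12.
Obafemi is living and takes 1/12.
Ronke is living and takes 1/4.
Temitope predeceased; the 1/4 allotted to Temitope's branch passes to Temitope's issue by representation.
Yetunde is the sole taker at this level and receives the full 1/4.

Adaeze 1/12; Bankole 1/12; Chidinma 1/12; Ngozi 1/12; Obafemi 1/12; Ronke 1/4; Segun 1/12; Yetunde 1/4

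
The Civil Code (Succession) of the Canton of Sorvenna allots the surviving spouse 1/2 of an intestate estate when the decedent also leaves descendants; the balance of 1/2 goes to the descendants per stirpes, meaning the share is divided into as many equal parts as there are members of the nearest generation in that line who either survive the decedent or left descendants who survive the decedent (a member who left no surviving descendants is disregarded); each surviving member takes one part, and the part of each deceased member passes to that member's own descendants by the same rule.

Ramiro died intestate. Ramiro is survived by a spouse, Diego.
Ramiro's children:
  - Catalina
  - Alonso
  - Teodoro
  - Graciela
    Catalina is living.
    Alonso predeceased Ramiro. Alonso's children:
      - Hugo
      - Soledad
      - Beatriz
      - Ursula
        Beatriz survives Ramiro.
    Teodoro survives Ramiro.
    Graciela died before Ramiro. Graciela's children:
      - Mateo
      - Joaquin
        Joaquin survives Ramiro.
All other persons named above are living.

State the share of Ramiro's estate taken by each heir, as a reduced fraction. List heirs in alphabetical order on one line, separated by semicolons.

Diego, as surviving spouse, takes 1/2.
The remaining 1/2 passes to Ramiro's descendants per stirpes.
The 1/2 is divided into 4 equal shares of 1/8 among Catalina, Alonso, Teodoro, Graciela.
Catalina is living and takes 1/8.
Alonso predeceased; the 1/8 allotted to Alonso's branch passes to Alonso's issue by representation.
The 1/8 is divided into 4 equal shares of 1/32 among Hugo, Soledad, Beatriz, Ursula.
Hugo is living and takes 1/32.
Soledad is living and takes 1/32.
Beatriz is living and takes 1/32.
Ursula is living and takes 1/32.
Teodoro is living and takes 1/8.
Graciela predeceased; the 1/8 allotted to Graciela's branch passes to Graciela's issue by representation.
The 1/8 is divided into 2 equal shares of 1/16 among Mateo, Joaquin.
Mateo is living and takes 1/16.
Joaquin is living and takes 1/16.

Beatriz 1/32; Catalina 1/8; Diego 1/2; Hugo 1/32; Joaquin 1/16; Mateo 1/16; Soledad 1/32; Teodoro 1/8; Ursula 1/32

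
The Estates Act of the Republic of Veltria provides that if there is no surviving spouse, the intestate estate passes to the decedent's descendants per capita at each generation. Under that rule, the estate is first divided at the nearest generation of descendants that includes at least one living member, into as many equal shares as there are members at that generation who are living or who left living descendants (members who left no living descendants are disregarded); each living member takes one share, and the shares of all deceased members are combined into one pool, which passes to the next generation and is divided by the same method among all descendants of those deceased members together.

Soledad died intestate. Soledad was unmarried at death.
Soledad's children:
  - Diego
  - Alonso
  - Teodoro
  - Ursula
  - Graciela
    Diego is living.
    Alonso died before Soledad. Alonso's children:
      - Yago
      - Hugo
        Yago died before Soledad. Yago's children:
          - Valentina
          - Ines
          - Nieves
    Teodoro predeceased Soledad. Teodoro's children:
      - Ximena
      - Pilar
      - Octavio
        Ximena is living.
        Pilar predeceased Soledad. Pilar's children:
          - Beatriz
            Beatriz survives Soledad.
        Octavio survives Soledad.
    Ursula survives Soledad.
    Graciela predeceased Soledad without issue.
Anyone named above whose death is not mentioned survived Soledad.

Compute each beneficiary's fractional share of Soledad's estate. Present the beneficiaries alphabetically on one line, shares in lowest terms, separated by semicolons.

There is no surviving spouse, so the entire estate passes to Soledad's descendants per capita at each generation.
At generation 1 (Diego, Alonso, Teodoro, Ursula) there are 4 shares of (1)/4 = 1/4 each.
Living: Diego and Ursula — each takes 1/4.
Deceased: Alonso and Teodoro. Their combined 1/2 is pooled and carried to generation 2.
At generation 2 (Yago, Hugo, Ximena, Pilar, Octavio) there are 5 shares of (1/2)/5 = 1/10 each.
Living: Hugo, Ximena, and Octavio — each takes 1/10.
Deceased: Yago and Pilar. Their combined 1/5 is pooled and carried to generation 3.
At generation 3 (Valentina, Ines, Nieves, Beatriz) there are 4 shares of (1/5)/4 = 1/20 each.
Living: Valentina, Ines, Nieves, and Beatriz — each takes 1/20.

Beatriz 1/20; Diego 1/4; Hugo 1/10; Ines 1/20; Nieves 1/20; Octavio 1/10; Ursula 1/4; Valentina 1/20; Ximena 1/10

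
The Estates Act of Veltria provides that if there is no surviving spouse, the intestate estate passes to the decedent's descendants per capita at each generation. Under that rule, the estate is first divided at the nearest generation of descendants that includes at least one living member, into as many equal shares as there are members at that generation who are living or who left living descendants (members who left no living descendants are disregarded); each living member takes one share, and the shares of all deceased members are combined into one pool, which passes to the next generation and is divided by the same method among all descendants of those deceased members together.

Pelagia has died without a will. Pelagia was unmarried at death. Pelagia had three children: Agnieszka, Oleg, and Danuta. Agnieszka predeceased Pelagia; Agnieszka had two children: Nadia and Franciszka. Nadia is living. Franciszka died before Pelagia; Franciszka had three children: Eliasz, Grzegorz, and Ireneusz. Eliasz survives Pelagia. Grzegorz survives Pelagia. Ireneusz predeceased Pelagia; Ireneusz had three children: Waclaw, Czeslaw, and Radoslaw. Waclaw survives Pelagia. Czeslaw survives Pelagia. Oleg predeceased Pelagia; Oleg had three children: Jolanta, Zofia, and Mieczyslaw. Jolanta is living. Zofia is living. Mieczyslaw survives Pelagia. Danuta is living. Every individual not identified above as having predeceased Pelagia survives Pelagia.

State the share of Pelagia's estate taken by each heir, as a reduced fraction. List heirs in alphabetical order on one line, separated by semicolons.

Czeslaw 2/135; Danuta 1/3; Eliasz 2/45; Grzegorz 2/45; Jolanta 2/15; Mieczyslaw 2/15; Nadia 2/15; Radoslaw 2/135; Waclaw 2/135; Zofia 2/15

There is no surviving spouse, so the entire estate passes to Pelagia's descendants per capita at each generation.
At generation 1 (Agnieszka, Oleg, Danuta) there are 3 shares of (1)/3 = 1/3 each.
Living: Danuta — each takes 1/3.
Deceased: Agnieszka and Oleg. Their combined 2/3 is pooled and carried to generation 2.
At generation 2 (Nadia, Franciszka, Jolanta, Zofia, Mieczyslaw) there are 5 shares of (2/3)/5 = 2/15 each.
Living: Nadia, Jolanta, Zofia, and Mieczyslaw — each takes 2/15.
Deceased: Franciszka. That 2/15 share is carried to generation 3.
At generation 3 (Eliasz, Grzegorz, Ireneusz) there are 3 shares of (2/15)/3 = 2/45 each.
Living: Eliasz and Grzegorz — each takes 2/45.
Deceased: Ireneusz. That 2/45 share is carried to generation 4.
At generation 4 (Waclaw, Czeslaw, Radoslaw) there are 3 shares of (2/45)/3 = 2/135 each.
Living: Waclaw, Czeslaw, and Radoslaw — each takes 2/135.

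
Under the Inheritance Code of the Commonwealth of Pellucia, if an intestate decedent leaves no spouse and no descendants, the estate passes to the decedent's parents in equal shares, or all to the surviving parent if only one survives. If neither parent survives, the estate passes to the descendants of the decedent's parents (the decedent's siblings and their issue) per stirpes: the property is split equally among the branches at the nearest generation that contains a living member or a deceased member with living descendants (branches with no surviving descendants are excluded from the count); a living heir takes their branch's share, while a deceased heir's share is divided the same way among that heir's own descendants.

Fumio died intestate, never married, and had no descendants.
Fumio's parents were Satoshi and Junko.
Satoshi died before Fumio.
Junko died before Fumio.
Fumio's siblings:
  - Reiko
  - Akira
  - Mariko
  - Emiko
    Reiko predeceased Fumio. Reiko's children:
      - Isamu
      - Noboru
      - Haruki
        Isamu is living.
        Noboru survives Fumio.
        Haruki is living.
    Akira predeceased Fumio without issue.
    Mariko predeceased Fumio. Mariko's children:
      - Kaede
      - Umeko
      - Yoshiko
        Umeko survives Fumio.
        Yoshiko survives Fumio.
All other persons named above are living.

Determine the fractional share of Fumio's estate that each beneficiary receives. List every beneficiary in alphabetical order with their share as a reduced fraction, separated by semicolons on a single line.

Emiko 1/3; Haruki 1/9; Isamu 1/9; Kaede 1/9; Noboru 1/9; Umeko 1/9; Yoshiko 1/9

Neither parent survives and there are no descendants, so the estate passes to Fumio's siblings and their issue per stirpes.
Akira left no surviving issue, so that branch lapses and is disregarded.
The estate is divided into 3 equal shares of 1/3 among Reiko, Mariko, Emiko.
Reiko predeceased; the 1/3 allotted to Reiko's branch passes to Reiko's issue by representation.
The 1/3 is divided into 3 equal shares of 1/9 among Isamu, Noboru, Haruki.
Isamu is living and takes 1/9.
Noboru is living and takes 1/9.
Haruki is living and takes 1/9.
Mariko predeceased; the 1/3 allotted to Mariko's branch passes to Mariko's issue by representation.
The 1/3 is divided into 3 equal shares of 1/9 among Kaede, Umeko, Yoshiko.
Kaede is living and takes 1/9.
Umeko is living and takes 1/9.
Yoshiko is living and takes 1/9.
Emiko is living and takes 1/3.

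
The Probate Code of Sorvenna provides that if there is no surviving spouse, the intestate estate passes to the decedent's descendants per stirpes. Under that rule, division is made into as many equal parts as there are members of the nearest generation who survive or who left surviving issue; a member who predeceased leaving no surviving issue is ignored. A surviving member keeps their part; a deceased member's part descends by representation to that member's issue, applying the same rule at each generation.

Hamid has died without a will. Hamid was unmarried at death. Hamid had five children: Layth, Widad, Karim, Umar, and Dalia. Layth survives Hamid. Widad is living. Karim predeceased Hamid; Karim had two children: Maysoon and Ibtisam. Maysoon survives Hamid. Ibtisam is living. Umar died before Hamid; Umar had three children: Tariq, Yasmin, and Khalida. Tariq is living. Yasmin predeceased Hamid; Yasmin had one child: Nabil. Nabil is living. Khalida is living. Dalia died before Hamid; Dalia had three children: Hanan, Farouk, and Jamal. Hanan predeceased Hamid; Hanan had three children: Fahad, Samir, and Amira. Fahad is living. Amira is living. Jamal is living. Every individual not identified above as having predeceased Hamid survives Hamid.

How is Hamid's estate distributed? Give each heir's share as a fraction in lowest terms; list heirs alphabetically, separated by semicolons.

Amira 1/45; Fahad 1/45; Farouk 1/15; Ibtisam 1/10; Jamal 1/15; Khalida 1/15; Layth 1/5; Maysoon 1/10; Nabil 1/15; Samir 1/45; Tariq 1/15; Widad 1/5

There is no surviving spouse, so the entire estate passes to Hamid's descendants per stirpes.
The estate is divided into 5 equal shares of 1/5 among Layth, Widad, Karim, Umar, Dalia.
Layth is living and takes 1/5.
Widad is living and takes 1/5.
Karim predeceased; the 1/5 allotted to Karim's branch passes to Karim's issue by representation.
The 1/5 is divided into 2 equal shares of 1/10 among Maysoon, Ibtisam.
Maysoon is living and takes 1/10.
Ibtisam is living and takes 1/10.
Umar predeceased; the 1/5 allotted to Umar's branch passes to Umar's issue by representation.
The 1/5 is divided into 3 equal shares of 1/15 among Tariq, Yasmin, Khalida.
Tariq is living and takes 1/15.
Yasmin predeceased; the 1/15 allotted to Yasmin's branch passes to Yasmin's issue by representation.
Nabil is the sole taker at this level and receives the full 1/15.
Khalida is living and takes 1/15.
Dalia predeceased; the 1/5 allotted to Dalia's branch passes to Dalia's issue by representation.
The 1/5 is divided into 3 equal shares of 1/15 among Hanan, Farouk, Jamal.
Hanan predeceased; the 1/15 allotted to Hanan's branch passes to Hanan's issue by representation.
The 1/15 is divided into 3 equal shares of 1/45 among Fahad, Samir, Amira.
Fahad is living and takes 1/45.
Samir is living and takes 1/45.
Amira is living and takes 1/45.
Farouk is living and takes 1/15.
Jamal is living and takes 1/15.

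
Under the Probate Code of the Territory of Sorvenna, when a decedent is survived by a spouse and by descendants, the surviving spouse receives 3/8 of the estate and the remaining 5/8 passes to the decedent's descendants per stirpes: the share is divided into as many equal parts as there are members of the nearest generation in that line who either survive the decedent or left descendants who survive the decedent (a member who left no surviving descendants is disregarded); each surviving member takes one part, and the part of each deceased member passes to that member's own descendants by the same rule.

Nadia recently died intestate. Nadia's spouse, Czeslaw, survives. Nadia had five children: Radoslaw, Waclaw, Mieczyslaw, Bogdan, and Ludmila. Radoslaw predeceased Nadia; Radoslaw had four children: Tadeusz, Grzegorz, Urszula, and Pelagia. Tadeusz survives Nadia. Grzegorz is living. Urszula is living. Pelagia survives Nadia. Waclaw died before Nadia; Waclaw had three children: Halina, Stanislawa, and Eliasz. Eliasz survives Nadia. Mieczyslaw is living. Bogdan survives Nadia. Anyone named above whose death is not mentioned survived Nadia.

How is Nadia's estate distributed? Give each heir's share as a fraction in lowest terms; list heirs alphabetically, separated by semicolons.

Bogdan 1/8; Czeslaw 3/8; Eliasz 1/24; Grzegorz 1/32; Halina 1/24; Ludmila 1/8; Mieczyslaw 1/8; Pelagia 1/32; Stanislawa 1/24; Tadeusz 1/32; Urszula 1/32

Czeslaw, as surviving spouse, takes 3/8.
The remaining 5/8 passes to Nadia's descendants per stirpes.
The 5/8 is divided into 5 equal shares of 1/8 among Radoslaw, Waclaw, Mieczyslaw, Bogdan, Ludmila.
Radoslaw predeceased; the 1/8 allotted to Radoslaw's branch passes to Radoslaw's issue by representation.
The 1/8 is divided into 4 equal shares of 1/32 among Tadeusz, Grzegorz, Urszula, Pelagia.
Tadeusz is living and takes 1/32.
Grzegorz is living and takes 1/32.
Urszula is living and takes 1/32.
Pelagia is living and takes 1/32.
Waclaw predeceased; the 1/8 allotted to Waclaw's branch passes to Waclaw's issue by representation.
The 1/8 is divided into 3 equal shares of 1/24 among Halina, Stanislawa, Eliasz.
Halina is living and takes 1/24.
Stanislawa is living and takes 1/24.
Eliasz is living and takes 1/24.
Mieczyslaw is living and takes 1/8.
Bogdan is living and takes 1/8.
Ludmila is living and takes 1/8.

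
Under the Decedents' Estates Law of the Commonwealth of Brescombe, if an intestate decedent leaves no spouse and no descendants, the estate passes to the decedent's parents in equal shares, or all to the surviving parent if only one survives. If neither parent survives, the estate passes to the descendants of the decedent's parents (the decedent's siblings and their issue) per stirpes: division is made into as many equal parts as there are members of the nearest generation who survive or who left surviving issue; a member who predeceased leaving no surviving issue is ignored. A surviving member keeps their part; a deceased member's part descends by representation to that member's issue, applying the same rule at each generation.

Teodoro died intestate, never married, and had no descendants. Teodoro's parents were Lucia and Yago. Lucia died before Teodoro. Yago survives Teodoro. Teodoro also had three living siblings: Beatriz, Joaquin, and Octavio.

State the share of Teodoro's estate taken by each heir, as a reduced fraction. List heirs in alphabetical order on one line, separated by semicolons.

Only one parent, Yago, survives, so Yago takes the entire estate. The siblings take nothing because a surviving parent has priority.

Yago 1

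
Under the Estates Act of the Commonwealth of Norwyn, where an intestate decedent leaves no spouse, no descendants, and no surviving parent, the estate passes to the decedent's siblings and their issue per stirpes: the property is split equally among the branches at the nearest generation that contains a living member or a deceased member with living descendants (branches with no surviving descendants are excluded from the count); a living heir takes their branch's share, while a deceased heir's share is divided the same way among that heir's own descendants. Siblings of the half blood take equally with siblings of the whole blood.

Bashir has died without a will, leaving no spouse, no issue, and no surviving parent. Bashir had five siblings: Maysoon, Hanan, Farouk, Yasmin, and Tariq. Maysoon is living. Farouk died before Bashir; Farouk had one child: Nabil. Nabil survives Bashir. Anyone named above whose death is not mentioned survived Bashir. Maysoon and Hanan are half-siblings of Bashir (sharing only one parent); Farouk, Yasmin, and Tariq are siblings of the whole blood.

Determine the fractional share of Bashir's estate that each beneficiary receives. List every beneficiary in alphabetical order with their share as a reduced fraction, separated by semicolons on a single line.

No spouse, descendants, or parent survives, so the estate passes to Bashir's siblings per stirpes.
Half-blood and whole-blood siblings take equally under the stated rule.
The estate is divided into 5 equal shares of 1/5 among Maysoon, Hanan, Farouk, Yasmin, Tariq.
Maysoon is living and takes 1/5.
Hanan is living and takes 1/5.
Farouk predeceased; the 1/5 allotted to Farouk's branch passes to Farouk's issue by representation.
Nabil is the sole taker at this level and receives the full 1/5.
Yasmin is living and takes 1/5.
Tariq is living and takes 1/5.

Hanan 1/5; Maysoon 1/5; Nabil 1/5; Tariq 1/5; Yasmin 1/5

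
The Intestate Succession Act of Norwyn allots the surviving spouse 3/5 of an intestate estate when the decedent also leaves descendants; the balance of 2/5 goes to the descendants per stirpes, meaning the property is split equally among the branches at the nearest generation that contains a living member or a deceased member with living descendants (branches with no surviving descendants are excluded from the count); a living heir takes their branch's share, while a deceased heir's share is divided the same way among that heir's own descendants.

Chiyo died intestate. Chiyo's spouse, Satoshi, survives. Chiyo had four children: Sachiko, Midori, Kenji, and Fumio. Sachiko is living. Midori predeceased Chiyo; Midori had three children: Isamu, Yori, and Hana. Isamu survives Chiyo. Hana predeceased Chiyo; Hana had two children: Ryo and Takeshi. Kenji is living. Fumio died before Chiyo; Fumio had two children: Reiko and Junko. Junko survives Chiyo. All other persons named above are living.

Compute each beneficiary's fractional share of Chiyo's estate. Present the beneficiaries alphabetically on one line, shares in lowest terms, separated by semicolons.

Satoshi, as surviving spouse, takes 3/5.
The remaining 2/5 passes to Chiyo's descendants per stirpes.
The 2/5 is divided into 4 equal shares of 1/10 among Sachiko, Midori, Kenji, Fumio.
Sachiko is living and takes 1/10.
Midori predeceased; the 1/10 allotted to Midori's branch passes to Midori's issue by representation.
The 1/10 is divided into 3 equal shares of 1/30 among Isamu, Yori, Hana.
Isamu is living and takes 1/30.
Yori is living and takes 1/30.
Hana predeceased; the 1/30 allotted to Hana's branch passes to Hana's issue by representation.
The 1/30 is divided into 2 equal shares of 1/60 among Ryo, Takeshi.
Ryo is living and takes 1/60.
Takeshi is living and takes 1/60.
Kenji is living and takes 1/10.
Fumio predeceased; the 1/10 allotted to Fumio's branch passes to Fumio's issue by representation.
The 1/10 is divided into 2 equal shares of 1/20 among Reiko, Junko.
Reiko is living and takes 1/20.
Junko is living and takes 1/20.

Isamu 1/30; Junko 1/20; Kenji 1/10; Reiko 1/20; Ryo 1/60; Sachiko 1/10; Satoshi 3/5; Takeshi 1/60; Yori 1/30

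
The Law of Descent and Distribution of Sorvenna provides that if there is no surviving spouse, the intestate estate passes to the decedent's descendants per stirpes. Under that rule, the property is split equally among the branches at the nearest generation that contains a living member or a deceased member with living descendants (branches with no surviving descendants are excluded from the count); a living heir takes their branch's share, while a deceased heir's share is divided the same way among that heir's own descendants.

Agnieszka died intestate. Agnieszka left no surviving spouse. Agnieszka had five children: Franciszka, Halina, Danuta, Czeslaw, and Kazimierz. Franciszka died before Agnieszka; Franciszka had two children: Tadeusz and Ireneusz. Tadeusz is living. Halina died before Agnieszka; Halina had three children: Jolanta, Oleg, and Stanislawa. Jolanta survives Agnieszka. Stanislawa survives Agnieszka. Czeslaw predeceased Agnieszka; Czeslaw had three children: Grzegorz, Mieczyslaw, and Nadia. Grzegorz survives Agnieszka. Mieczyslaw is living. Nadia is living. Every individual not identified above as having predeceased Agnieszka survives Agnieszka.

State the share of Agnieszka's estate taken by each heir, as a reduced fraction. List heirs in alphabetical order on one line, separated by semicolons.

There is no surviving spouse, so the entire estate passes to Agnieszka's descendants per stirpes.
The estate is divided into 5 equal shares of 1/5 among Franciszka, Halina, Danuta, Czeslaw, Kazimierz.
Franciszka predeceased; the 1/5 allotted to Franciszka's branch passes to Franciszka's issue by representation.
The 1/5 is divided into 2 equal shares of 1/10 among Tadeusz, Ireneusz.
Tadeusz is living and takes 1/10.
Ireneusz is living and takes 1/10.
Halina predeceased; the 1/5 allotted to Halina's branch passes to Halina's issue by representation.
The 1/5 is divided into 3 equal shares of 1/15 among Jolanta, Oleg, Stanislawa.
Jolanta is living and takes 1/15.
Oleg is living and takes 1/15.
Stanislawa is living and takes 1/15.
Danuta is living and takes 1/5.
Czeslaw predeceased; the 1/5 allotted to Czeslaw's branch passes to Czeslaw's issue by representation.
The 1/5 is divided into 3 equal shares of 1/15 among Grzegorz, Mieczyslaw, Nadia.
Grzegorz is living and takes 1/15.
Mieczyslaw is living and takes 1/15.
Nadia is living and takes 1/15.
Kazimierz is living and takes 1/5.

Danuta 1/5; Grzegorz 1/15; Ireneusz 1/10; Jolanta 1/15; Kazimierz 1/5; Mieczyslaw 1/15; Nadia 1/15; Oleg 1/15; Stanislawa 1/15; Tadeusz 1/10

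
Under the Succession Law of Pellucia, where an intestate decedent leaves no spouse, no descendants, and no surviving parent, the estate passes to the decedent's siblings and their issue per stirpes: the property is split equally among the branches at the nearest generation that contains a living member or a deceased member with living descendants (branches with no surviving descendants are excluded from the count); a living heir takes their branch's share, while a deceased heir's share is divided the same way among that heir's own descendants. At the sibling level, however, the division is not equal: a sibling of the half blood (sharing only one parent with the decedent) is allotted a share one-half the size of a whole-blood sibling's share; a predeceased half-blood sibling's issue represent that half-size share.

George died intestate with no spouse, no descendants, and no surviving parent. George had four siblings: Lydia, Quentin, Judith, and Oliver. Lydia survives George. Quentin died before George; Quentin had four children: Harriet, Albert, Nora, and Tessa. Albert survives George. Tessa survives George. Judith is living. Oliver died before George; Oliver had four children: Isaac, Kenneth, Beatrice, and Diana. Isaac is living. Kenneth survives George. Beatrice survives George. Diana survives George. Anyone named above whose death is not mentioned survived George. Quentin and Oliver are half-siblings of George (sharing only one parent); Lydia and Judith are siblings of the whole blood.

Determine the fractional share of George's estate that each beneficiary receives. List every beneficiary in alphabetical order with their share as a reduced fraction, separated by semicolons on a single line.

No spouse, descendants, or parent survives, so the estate passes to George's siblings per stirpes.
Half-blood siblings count for one-half the weight of whole-blood siblings at the initial division.
Dividing 1 in proportion to weights (total weight 3): Lydia (weight 1) → 1/3; Quentin (weight 1/2) → 1/6; Judith (weight 1) → 1/3; Oliver (weight 1/2) → 1/6.
Lydia is living and takes 1/3.
Quentin predeceased; the 1/6 allotted to Quentin's branch passes to Quentin's issue by representation.
The 1/6 is divided into 4 equal shares of 1/24 among Harriet, Albert, Nora, Tessa.
Harriet is living and takes 1/24.
Albert is living and takes 1/24.
Nora is living and takes 1/24.
Tessa is living and takes 1/24.
Judith is living and takes 1/3.
Oliver predeceased; the 1/6 allotted to Oliver's branch passes to Oliver's issue by representation.
The 1/6 is divided into 4 equal shares of 1/24 among Isaac, Kenneth, Beatrice, Diana.
Isaac is living and takes 1/24.
Kenneth is living and takes 1/24.
Beatrice is living and takes 1/24.
Diana is living and takes 1/24.

Albert 1/24; Beatrice 1/24; Diana 1/24; Harriet 1/24; Isaac 1/24; Judith 1/3; Kenneth 1/24; Lydia 1/3; Nora 1/24; Tessa 1/24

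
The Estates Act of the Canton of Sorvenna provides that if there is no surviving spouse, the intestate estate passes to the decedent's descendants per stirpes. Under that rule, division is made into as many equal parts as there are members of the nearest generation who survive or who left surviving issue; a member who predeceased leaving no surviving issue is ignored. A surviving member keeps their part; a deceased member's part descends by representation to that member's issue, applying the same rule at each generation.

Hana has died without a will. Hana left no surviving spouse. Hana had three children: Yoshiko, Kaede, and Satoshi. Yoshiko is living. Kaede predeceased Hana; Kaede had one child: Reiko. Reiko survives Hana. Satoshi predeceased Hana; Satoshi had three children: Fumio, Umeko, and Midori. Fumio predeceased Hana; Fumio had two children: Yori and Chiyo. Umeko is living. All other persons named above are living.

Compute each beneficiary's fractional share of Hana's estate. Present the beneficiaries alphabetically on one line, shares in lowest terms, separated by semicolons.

Chiyo 1/18; Midori 1/9; Reiko 1/3; Umeko 1/9; Yori 1/18; Yoshiko 1/3

There is no surviving spouse, so the entire estate passes to Hana's descendants per stirpes.
The estate is divided into 3 equal shares of 1/3 among Yoshiko, Kaede, Satoshi.
Yoshiko is living and takes 1/3.
Kaede predeceased; the 1/3 allotted to Kaede's branch passes to Kaede's issue by representation.
Reiko is the sole taker at this level and receives the full 1/3.
Satoshi predeceased; the 1/3 allotted to Satoshi's branch passes to Satoshi's issue by representation.
The 1/3 is divided into 3 equal shares of 1/9 among Fumio, Umeko, Midori.
Fumio predeceased; the 1/9 allotted to Fumio's branch passes to Fumio's issue by representation.
The 1/9 is divided into 2 equal shares of 1/18 among Yori, Chiyo.
Yori is living and takes 1/18.
Chiyo is living and takes 1/18.
Umeko is living and takes 1/9.
Midori is living and takes 1/9.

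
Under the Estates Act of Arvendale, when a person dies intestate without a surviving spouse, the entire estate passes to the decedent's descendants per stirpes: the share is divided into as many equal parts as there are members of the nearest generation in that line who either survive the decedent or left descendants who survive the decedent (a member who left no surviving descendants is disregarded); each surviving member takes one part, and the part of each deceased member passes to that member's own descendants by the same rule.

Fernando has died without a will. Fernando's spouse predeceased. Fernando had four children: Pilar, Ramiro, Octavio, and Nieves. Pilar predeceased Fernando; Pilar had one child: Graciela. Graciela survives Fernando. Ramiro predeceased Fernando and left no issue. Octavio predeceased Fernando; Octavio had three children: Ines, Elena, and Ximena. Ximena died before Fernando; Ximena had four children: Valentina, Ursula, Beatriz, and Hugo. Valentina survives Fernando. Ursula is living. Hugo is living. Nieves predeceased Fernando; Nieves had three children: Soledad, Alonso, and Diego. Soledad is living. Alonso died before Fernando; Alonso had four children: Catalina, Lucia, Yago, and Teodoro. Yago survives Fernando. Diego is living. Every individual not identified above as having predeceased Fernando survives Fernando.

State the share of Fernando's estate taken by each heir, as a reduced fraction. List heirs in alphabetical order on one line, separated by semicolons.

Beatriz 1/36; Catalina 1/36; Diego 1/9; Elena 1/9; Graciela 1/3; Hugo 1/36; Ines 1/9; Lucia 1/36; Soledad 1/9; Teodoro 1/36; Ursula 1/36; Valentina 1/36; Yago 1/36

There is no surviving spouse, so the entire estate passes to Fernando's descendants per stirpes.
Ramiro left no surviving issue, so that branch lapses and is disregarded.
The estate is divided into 3 equal shares of 1/3 among Pilar, Octavio, Nieves.
Pilar predeceased; the 1/3 allotted to Pilar's branch passes to Pilar's issue by representation.
Graciela is the sole taker at this level and receives the full 1/3.
Octavio predeceased; the 1/3 allotted to Octavio's branch passes to Octavio's issue by representation.
The 1/3 is divided into 3 equal shares of 1/9 among Ines, Elena, Ximena.
Ines is living and takes 1/9.
Elena is living and takes 1/9.
Ximena predeceased; the 1/9 allotted to Ximena's branch passes to Ximena's issue by representation.
The 1/9 is divided into 4 equal shares of 1/36 among Valentina, Ursula, Beatriz, Hugo.
Valentina is living and takes 1/36.
Ursula is living and takes 1/36.
Beatriz is living and takes 1/36.
Hugo is living and takes 1/36.
Nieves predeceased; the 1/3 allotted to Nieves's branch passes to Nieves's issue by representation.
The 1/3 is divided into 3 equal shares of 1/9 among Soledad, Alonso, Diego.
Soledad is living and takes 1/9.
Alonso predeceased; the 1/9 allotted to Alonso's branch passes to Alonso's issue by representation.
The 1/9 is divided into 4 equal shares of 1/36 among Catalina, Lucia, Yago, Teodoro.
Catalina is living and takes 1/36.
Lucia is living and takes 1/36.
Yago is living and takes 1/36.
Teodoro is living and takes 1/36.
Diego is living and takes 1/9.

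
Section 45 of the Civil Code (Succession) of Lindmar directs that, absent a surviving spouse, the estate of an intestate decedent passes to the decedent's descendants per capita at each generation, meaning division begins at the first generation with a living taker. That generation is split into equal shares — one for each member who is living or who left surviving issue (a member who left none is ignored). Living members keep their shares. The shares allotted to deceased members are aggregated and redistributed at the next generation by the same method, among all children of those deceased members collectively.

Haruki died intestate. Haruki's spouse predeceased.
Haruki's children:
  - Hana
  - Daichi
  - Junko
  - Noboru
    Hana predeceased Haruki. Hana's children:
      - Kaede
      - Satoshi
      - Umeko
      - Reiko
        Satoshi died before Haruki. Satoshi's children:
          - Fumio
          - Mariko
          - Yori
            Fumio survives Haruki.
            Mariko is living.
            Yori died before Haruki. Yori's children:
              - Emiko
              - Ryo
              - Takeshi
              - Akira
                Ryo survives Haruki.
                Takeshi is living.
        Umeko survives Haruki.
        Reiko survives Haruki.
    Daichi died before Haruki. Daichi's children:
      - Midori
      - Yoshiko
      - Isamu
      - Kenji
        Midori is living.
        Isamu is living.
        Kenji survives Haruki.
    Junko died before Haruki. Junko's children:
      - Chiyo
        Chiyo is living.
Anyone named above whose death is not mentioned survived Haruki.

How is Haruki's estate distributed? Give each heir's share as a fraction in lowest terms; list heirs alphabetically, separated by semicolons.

Akira 1/144; Chiyo 1/12; Emiko 1/144; Fumio 1/36; Isamu 1/12; Kaede 1/12; Kenji 1/12; Mariko 1/36; Midori 1/12; Noboru 1/4; Reiko 1/12; Ryo 1/144; Takeshi 1/144; Umeko 1/12; Yoshiko 1/12

There is no surviving spouse, so the entire estate passes to Haruki's descendants per capita at each generation.
At generation 1 (Hana, Daichi, Junko, Noboru) there are 4 shares of (1)/4 = 1/4 each.
Living: Noboru — each takes 1/4.
Deceased: Hana, Daichi, and Junko. Their combined 3/4 is pooled and carried to generation 2.
At generation 2 (Kaede, Satoshi, Umeko, Reiko, Midori, Yoshiko, Isamu, Kenji, Chiyo) there are 9 shares of (3/4)/9 = 1/12 each.
Living: Kaede, Umeko, Reiko, Midori, Yoshiko, Isamu, Kenji, and Chiyo — each takes 1/12.
Deceased: Satoshi. That 1/12 share is carried to generation 3.
At generation 3 (Fumio, Mariko, Yori) there are 3 shares of (1/12)/3 = 1/36 each.
Living: Fumio and Mariko — each takes 1/36.
Deceased: Yori. That 1/36 share is carried to generation 4.
At generation 4 (Emiko, Ryo, Takeshi, Akira) there are 4 shares of (1/36)/4 = 1/144 each.
Living: Emiko, Ryo, Takeshi, and Akira — each takes 1/144.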